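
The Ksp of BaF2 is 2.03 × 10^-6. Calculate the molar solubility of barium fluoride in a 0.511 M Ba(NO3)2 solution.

9.97 × 10^-4 M

BaF2(s) <=> Ba^2+ + 2 F^-
Ksp = [Ba^2+][F^-]^2
Let s be the molar solubility in this solution. [Ba^2+] = 0.511 + s ≈ 0.511, [F^-] = 2s (since Ba^2+ from Ba(NO3)2 dominates).
Ksp ≈ 0.511 × (2s)^2
s = 9.97 × 10^-4 M
Check: s = 1.0 × 10^-3 ≪ 0.511, so the approximation is valid.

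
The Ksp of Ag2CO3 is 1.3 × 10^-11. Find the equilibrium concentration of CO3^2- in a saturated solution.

Ag2CO3(s) <=> 2 Ag^+ + CO3^2-
Ksp = [Ag^+]^2[CO3^2-]
Let s = molar solubility. Then [Ag^+] = 2s and [CO3^2-] = s.
Ksp = (2s)^2s = 4s^3
s = (1.3 × 10^-11 / 4)^(1/3) = 1.48 x 10^-4 M
[CO3^2-] = s = 1.5 × 10^-4 M

[CO3^2-] = 1.5e-4 M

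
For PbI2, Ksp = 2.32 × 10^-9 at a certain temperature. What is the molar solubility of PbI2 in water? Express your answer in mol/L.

s ≈ 8.34e-4 M

PbI2(s) <=> Pb^2+(aq) + 2 I^-(aq)
Ksp = [Pb^2+][I^-]^2
With molar solubility s: [Pb^2+] = s, [I^-] = 2s.
Ksp = s(2s)^2 = 4s^3
s^3 = 2.32 × 10^-9 / 4, so s = 8.34 x 10^-4 M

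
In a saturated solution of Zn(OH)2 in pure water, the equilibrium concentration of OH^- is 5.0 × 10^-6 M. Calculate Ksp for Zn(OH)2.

6.3 × 10^-17

Zn(OH)2(s) ⇌ Zn^2+(aq) + 2 OH^-(aq)
Stoichiometry gives [Zn^2+] = (1/2)[OH^-] = 2.50 × 10^-6 M.
Ksp = [Zn^2+][OH^-]^2
Ksp = 2.50 × 10^-6 × (5.0 × 10^-6)^2 = 6.3 × 10^-17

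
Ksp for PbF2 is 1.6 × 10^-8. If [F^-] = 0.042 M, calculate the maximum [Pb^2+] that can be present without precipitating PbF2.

PbF2(s) ⇌ Pb^2+(aq) + 2 F^-(aq)
Ksp = [Pb^2+][F^-]^2
Precipitation begins when Q = Ksp. With [F^-] = 0.042 M:
1.6 × 10^-8 = (0.042)^2 × [Pb^2+]
[Pb^2+] = (1.6 × 10^-8 / 1.76 x 10^-3) = 9.1 × 10^-6 M

[Pb^2+] = 9.1 × 10^-6 M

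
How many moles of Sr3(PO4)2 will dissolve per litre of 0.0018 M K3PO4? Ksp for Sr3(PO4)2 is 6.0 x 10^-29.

s ≈ 8.8 × 10^-9 M

Sr3(PO4)2(s) ⇌ 3 Sr^2+(aq) + 2 PO4^3-(aq)
Ksp = [Sr^2+]^3[PO4^3-]^2
Let s = moles of Sr3(PO4)2 that dissolve per litre. [Sr^2+] = 3s, [PO4^3-] = 0.0018 + 2s ≈ 0.0018 (Ksp is small, so little additional dissolves).
Ksp ≈ (3s)^3 × (0.0018)^2
s = 8.8 x 10^-9 M
Check: 2s = 1.8 × 10^-8 ≪ 0.0018, so the approximation is valid.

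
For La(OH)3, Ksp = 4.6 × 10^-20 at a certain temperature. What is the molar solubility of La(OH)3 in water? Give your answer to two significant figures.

s = 6.4 × 10^-6 M

La(OH)3(s) ⇌ La^3+ + 3 OH^-
Ksp = [La^3+][OH^-]^3
If s mol/L of La(OH)3 dissolves, [La^3+] = s and [OH^-] = 3s.
Substituting: Ksp = s(3s)^3 = 27s^4
s^4 = 4.6 × 10^-20 / 27, so s = 6.4 × 10^-6 M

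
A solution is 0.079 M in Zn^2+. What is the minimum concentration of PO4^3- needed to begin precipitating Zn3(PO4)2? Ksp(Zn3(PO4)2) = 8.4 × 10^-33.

[PO4^3-] ≈ 4.1 x 10^-15 M

Zn3(PO4)2(s) <=> 3 Zn^2+ + 2 PO4^3-
Ksp = [Zn^2+]^3[PO4^3-]^2
Precipitation begins when Q = Ksp. With [Zn^2+] = 0.079 M:
8.4 × 10^-33 = (0.079)^3 × [PO4^3-]^2
[PO4^3-] = (8.4 × 10^-33 / 4.93 x 10^-4)^(1/2) = 4.1 × 10^-15 M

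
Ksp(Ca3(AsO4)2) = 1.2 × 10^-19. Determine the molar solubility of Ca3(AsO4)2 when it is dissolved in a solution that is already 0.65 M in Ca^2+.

Ca3(AsO4)2(s) ⇌ 3 Ca^2+ + 2 AsO4^3-
Ksp = [Ca^2+]^3[AsO4^3-]^2
Let s be the molar solubility in this solution. [Ca^2+] = 0.65 + 3s ≈ 0.65, [AsO4^3-] = 2s (common-ion effect: Ca^2+ is already 0.65 M).
Ksp ≈ (0.65)^3 × (2s)^2
s = 3.3 x 10^-10 M
Check: 3s = 9.9 x 10^-10 ≪ 0.65, so the approximation is valid.

s = 3.3e-10 M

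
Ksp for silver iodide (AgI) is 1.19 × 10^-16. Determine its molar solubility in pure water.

s ≈ 1.09 x 10^-8 M

AgI(s) <=> Ag^+(aq) + I^-(aq)
Ksp = [Ag^+][I^-]
For each mole of AgI that dissolves: [Ag^+] = s, [I^-] = s.
Ksp = (s)(s) = s^2
s = √(1.19 × 10^-16) = 1.09 × 10^-8 M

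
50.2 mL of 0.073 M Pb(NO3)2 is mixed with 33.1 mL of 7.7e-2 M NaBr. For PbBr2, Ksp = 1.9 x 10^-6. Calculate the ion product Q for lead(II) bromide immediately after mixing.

Total volume = 50.2 + 33.1 = 83.3 mL.
[Pb^2+] = 7.3 x 10^-2 × (50.2/83.3) = 4.40 x 10^-2 M
[Br^-] = 7.7 × 10^-2 × (33.1/83.3) = 3.06 × 10^-2 M
PbBr2(s) <=> Pb^2+ + 2 Br^-, so Q = [Pb^2+][Br^-]^2
Q = (4.40 × 10^-2)(3.06 × 10^-2)^2 = 4.1 × 10^-5
Q > Ksp, so PbBr2 will precipitate.

4.1e-5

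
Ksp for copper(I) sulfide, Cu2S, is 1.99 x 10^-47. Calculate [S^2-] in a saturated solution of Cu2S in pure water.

[S^2-] = 1.71e-16 M

Cu2S(s) ⇌ 2 Cu^+ + S^2-
Ksp = [Cu^+]^2[S^2-]
With molar solubility s: [Cu^+] = 2s, [S^2-] = s.
Substituting: Ksp = (2s)^2s = 4s^3
s^3 = 1.99 x 10^-47 / 4, so s = 1.707 x 10^-16 M
[S^2-] = s = 1.71 x 10^-16 M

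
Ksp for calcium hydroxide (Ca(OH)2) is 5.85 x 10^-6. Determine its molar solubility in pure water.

0.0114 M

Ca(OH)2(s) <=> Ca^2+(aq) + 2 OH^-(aq)
Ksp = [Ca^2+][OH^-]^2
Let s = molar solubility. Then [Ca^2+] = s and [OH^-] = 2s.
So Ksp = s × (2s)^2 = 4s^3
s^3 = 5.85 x 10^-6 / 4, so s = 1.14 x 10^-2 M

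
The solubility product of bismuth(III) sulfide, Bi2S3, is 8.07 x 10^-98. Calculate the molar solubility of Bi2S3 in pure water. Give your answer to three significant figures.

s ≈ 1.50 × 10^-20 M

Bi2S3(s) ⇌ 2 Bi^3+ + 3 S^2-
Ksp = [Bi^3+]^2[S^2-]^3
With molar solubility s: [Bi^3+] = 2s, [S^2-] = 3s.
Ksp = (2s)^2(3s)^3 = 108s^5
Solving, s = (8.07 x 10^-98/108)^(1/5) = 1.50 x 10^-20 M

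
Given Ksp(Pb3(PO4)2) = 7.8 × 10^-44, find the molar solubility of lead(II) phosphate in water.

s ≈ 9.4 × 10^-10 M

Pb3(PO4)2(s) ⇌ 3 Pb^2+ + 2 PO4^3-
Ksp = [Pb^2+]^3[PO4^3-]^2
Let s = molar solubility. Then [Pb^2+] = 3s and [PO4^3-] = 2s.
Substituting: Ksp = (3s)^3(2s)^2 = 108s^5
s^5 = 7.8 × 10^-44 / 108, so s = 9.4 × 10^-10 M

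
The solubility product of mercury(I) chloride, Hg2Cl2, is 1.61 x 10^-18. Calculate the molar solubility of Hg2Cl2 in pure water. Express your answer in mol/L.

s ≈ 7.38 x 10^-7 M

Hg2Cl2(s) <=> Hg2^2+ + 2 Cl^-
Ksp = [Hg2^2+][Cl^-]^2
For each mole of Hg2Cl2 that dissolves: [Hg2^2+] = s, [Cl^-] = 2s.
So Ksp = s × (2s)^2 = 4s^3
s = (1.61 x 10^-18 / 4)^(1/3) = 7.38 × 10^-7 M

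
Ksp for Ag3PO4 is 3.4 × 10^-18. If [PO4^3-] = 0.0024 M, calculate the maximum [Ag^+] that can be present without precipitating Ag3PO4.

Ag3PO4(s) ⇌ 3 Ag^+(aq) + PO4^3-(aq)
Ksp = [Ag^+]^3[PO4^3-]
Precipitation begins when Q = Ksp. With [PO4^3-] = 0.0024 M:
3.4 × 10^-18 = (0.0024) × [Ag^+]^3
[Ag^+] = (3.4 × 10^-18 / 2.4 x 10^-3)^(1/3) = 1.1 x 10^-5 M

[Ag^+] = 1.1 × 10^-5 M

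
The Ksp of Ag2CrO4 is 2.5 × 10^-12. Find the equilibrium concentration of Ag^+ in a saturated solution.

Ag2CrO4(s) ⇌ 2 Ag^+ + CrO4^2-
Ksp = [Ag^+]^2[CrO4^2-]
With molar solubility s: [Ag^+] = 2s, [CrO4^2-] = s.
Ksp = (2s)^2s = 4s^3
s^3 = 2.5 × 10^-12 / 4, so s = 8.55 x 10^-5 M
[Ag^+] = 2s = 1.7 × 10^-4 M

[Ag^+] = 1.7e-4 M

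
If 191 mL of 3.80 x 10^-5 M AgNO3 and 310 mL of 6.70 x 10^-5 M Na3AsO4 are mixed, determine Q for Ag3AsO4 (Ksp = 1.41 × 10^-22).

Q = 1.26 × 10^-19

Total volume = 191 + 310 = 501 mL.
[Ag^+] = 3.80 x 10^-5 × (191/501) = 1.449 x 10^-5 M
[AsO4^3-] = 6.70 × 10^-5 × (310/501) = 4.146 × 10^-5 M
Ag3AsO4(s) ⇌ 3 Ag^+(aq) + AsO4^3-(aq), so Q = [Ag^+]^3[AsO4^3-]
Q = (1.449 × 10^-5)^3(4.146 × 10^-5) = 1.26 x 10^-19
Q > Ksp, so Ag3AsO4 will precipitate.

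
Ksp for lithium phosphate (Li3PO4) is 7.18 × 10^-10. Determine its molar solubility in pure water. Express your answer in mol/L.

Li3PO4(s) <=> 3 Li^+ + PO4^3-
Ksp = [Li^+]^3[PO4^3-]
With molar solubility s: [Li^+] = 3s, [PO4^3-] = s.
So Ksp = (3s)^3 × s = 27s^4
s = (7.18 × 10^-10 / 27)^(1/4) = 2.27 x 10^-3 M

2.27e-3 M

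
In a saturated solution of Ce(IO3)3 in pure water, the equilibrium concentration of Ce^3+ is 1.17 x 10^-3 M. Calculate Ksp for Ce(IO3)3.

Ksp ≈ 5.06 × 10^-11

Ce(IO3)3(s) <=> Ce^3+(aq) + 3 IO3^-(aq)
Stoichiometry gives [IO3^-] = (3/1)[Ce^3+] = 3.510 × 10^-3 M.
Ksp = [Ce^3+][IO3^-]^3
Ksp = 1.17 x 10^-3 × (3.510 × 10^-3)^3 = 5.06 × 10^-11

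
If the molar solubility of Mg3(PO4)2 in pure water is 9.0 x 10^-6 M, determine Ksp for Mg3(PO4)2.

Mg3(PO4)2(s) ⇌ 3 Mg^2+(aq) + 2 PO4^3-(aq)
For each mole of Mg3(PO4)2 that dissolves: [Mg^2+] = 3s, [PO4^3-] = 2s.
Ksp = [Mg^2+]^3[PO4^3-]^2
Substituting: Ksp = (3s)^3(2s)^2 = 108s^5
Ksp = 108 × (9.0 x 10^-6)^5 = 6.4 × 10^-24

Ksp = 6.4e-24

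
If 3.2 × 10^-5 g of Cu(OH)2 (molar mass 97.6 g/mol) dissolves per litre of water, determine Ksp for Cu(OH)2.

Molar solubility s = (3.2 × 10^-5 g/L) / (97.6 g/mol) = 3.28 × 10^-7 M.
Cu(OH)2(s) ⇌ Cu^2+(aq) + 2 OH^-(aq)
With molar solubility s: [Cu^2+] = s, [OH^-] = 2s.
Ksp = [Cu^2+][OH^-]^2
Substituting: Ksp = s(2s)^2 = 4s^3
With s = 3.28 × 10^-7: Ksp = 1.4 × 10^-19

1.4e-19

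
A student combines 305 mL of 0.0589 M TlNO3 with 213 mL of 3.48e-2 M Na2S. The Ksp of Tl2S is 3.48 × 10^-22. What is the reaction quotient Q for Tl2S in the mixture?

1.72 x 10^-5

Total volume = 305 + 213 = 518 mL.
[Tl^+] = 5.89 x 10^-2 × (305/518) = 3.468 × 10^-2 M
[S^2-] = 3.48 × 10^-2 × (213/518) = 1.431 × 10^-2 M
Tl2S(s) ⇌ 2 Tl^+ + S^2-, so Q = [Tl^+]^2[S^2-]
Q = (3.468 x 10^-2)^2(1.431 x 10^-2) = 1.72 x 10^-5
Q > Ksp, so Tl2S will precipitate.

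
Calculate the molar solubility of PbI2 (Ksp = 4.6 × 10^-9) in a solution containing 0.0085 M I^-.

s = 6.4 × 10^-5 M

PbI2(s) ⇌ Pb^2+(aq) + 2 I^-(aq)
Ksp = [Pb^2+][I^-]^2
If s mol/L dissolves here, [Pb^2+] = s, [I^-] = 0.0085 + 2s ≈ 0.0085 (since the I^- already present dominates).
Ksp ≈ s × (0.0085)^2
s = 6.4 × 10^-5 M
Check: 2s = 1.3 × 10^-4 ≪ 0.0085, so the approximation is valid.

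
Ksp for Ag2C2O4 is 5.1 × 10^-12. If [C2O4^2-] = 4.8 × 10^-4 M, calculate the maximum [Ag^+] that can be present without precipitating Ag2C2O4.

[Ag^+] = 1.0e-4 M

Ag2C2O4(s) ⇌ 2 Ag^+ + C2O4^2-
Ksp = [Ag^+]^2[C2O4^2-]
Precipitation begins when Q = Ksp. With [C2O4^2-] = 4.8 × 10^-4 M:
5.1 × 10^-12 = (4.8 × 10^-4) × [Ag^+]^2
[Ag^+] = (5.1 × 10^-12 / 4.8 × 10^-4)^(1/2) = 1.0 x 10^-4 M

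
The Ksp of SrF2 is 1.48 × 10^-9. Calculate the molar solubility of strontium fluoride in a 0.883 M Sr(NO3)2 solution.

SrF2(s) <=> Sr^2+ + 2 F^-
Ksp = [Sr^2+][F^-]^2
If s mol/L dissolves here, [Sr^2+] = 0.883 + s ≈ 0.883, [F^-] = 2s (common-ion effect: Sr^2+ is already 0.883 M).
Ksp ≈ 0.883 × (2s)^2
s = 2.05 x 10^-5 M
Check: s = 2.0 x 10^-5 ≪ 0.883, so the approximation is valid.

s = 2.05 × 10^-5 M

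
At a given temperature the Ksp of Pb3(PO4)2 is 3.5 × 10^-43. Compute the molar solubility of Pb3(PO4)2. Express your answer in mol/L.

Pb3(PO4)2(s) ⇌ 3 Pb^2+(aq) + 2 PO4^3-(aq)
Ksp = [Pb^2+]^3[PO4^3-]^2
With molar solubility s: [Pb^2+] = 3s, [PO4^3-] = 2s.
Substituting: Ksp = (3s)^3(2s)^2 = 108s^5
Solving, s = (3.5 × 10^-43/108)^(1/5) = 1.3 x 10^-9 M

s = 1.3e-9 M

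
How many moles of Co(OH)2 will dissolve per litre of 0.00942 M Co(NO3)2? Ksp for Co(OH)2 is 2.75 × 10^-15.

Co(OH)2(s) ⇌ Co^2+ + 2 OH^-
Ksp = [Co^2+][OH^-]^2
Let s be the molar solubility in this solution. [Co^2+] = 0.00942 + s ≈ 0.00942, [OH^-] = 2s (common-ion effect: Co^2+ is already 0.00942 M).
Ksp ≈ 0.00942 × (2s)^2
s = 2.70 x 10^-7 M
Check: s = 2.7 × 10^-7 ≪ 0.00942, so the approximation is valid.

s = 2.70 x 10^-7 M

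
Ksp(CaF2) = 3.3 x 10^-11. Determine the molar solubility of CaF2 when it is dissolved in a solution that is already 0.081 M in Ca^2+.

CaF2(s) ⇌ Ca^2+(aq) + 2 F^-(aq)
Ksp = [Ca^2+][F^-]^2
Let s be the molar solubility in this solution. [Ca^2+] = 0.081 + s ≈ 0.081, [F^-] = 2s (Ksp is small, so little additional dissolves).
Ksp ≈ 0.081 × (2s)^2
s = 1.0 × 10^-5 M
Check: s = 1.0 x 10^-5 ≪ 0.081, so the approximation is valid.

s = 1.0e-5 M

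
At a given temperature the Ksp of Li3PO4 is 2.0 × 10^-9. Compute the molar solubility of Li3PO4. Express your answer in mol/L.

s ≈ 2.9e-3 M

Li3PO4(s) ⇌ 3 Li^+ + PO4^3-
Ksp = [Li^+]^3[PO4^3-]
Let s = molar solubility. Then [Li^+] = 3s and [PO4^3-] = s.
Ksp = (3s)^3s = 27s^4
s^4 = 2.0 × 10^-9 / 27, so s = 2.9 × 10^-3 M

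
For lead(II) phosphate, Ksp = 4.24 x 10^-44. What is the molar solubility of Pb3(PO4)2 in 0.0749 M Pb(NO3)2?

Pb3(PO4)2(s) ⇌ 3 Pb^2+(aq) + 2 PO4^3-(aq)
Ksp = [Pb^2+]^3[PO4^3-]^2
If s mol/L dissolves here, [Pb^2+] = 0.0749 + 3s ≈ 0.0749, [PO4^3-] = 2s (common-ion effect: Pb^2+ is already 0.0749 M).
Ksp ≈ (0.0749)^3 × (2s)^2
s = 5.02 × 10^-21 M
Check: 3s = 1.5 × 10^-20 ≪ 0.0749, so the approximation is valid.

5.02 × 10^-21 M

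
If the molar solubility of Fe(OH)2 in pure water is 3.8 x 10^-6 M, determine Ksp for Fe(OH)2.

Fe(OH)2(s) <=> Fe^2+ + 2 OH^-
With molar solubility s: [Fe^2+] = s, [OH^-] = 2s.
Ksp = [Fe^2+][OH^-]^2
Ksp = s(2s)^2 = 4s^3
Ksp = 4 × (3.8 x 10^-6)^3 = 2.2 × 10^-16

Ksp ≈ 2.2 x 10^-16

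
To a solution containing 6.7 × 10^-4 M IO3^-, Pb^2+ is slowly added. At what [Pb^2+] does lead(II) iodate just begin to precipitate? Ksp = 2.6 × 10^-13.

Pb(IO3)2(s) <=> Pb^2+ + 2 IO3^-
Ksp = [Pb^2+][IO3^-]^2
Precipitation begins when Q = Ksp. With [IO3^-] = 6.7 × 10^-4 M:
2.6 × 10^-13 = (6.7 × 10^-4)^2 × [Pb^2+]
[Pb^2+] = (2.6 × 10^-13 / 4.49 x 10^-7) = 5.8 × 10^-7 M

[Pb^2+] = 5.8e-7 M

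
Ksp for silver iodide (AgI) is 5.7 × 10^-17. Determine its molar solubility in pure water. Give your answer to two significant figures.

AgI(s) ⇌ Ag^+(aq) + I^-(aq)
Ksp = [Ag^+][I^-]
Let s = molar solubility. Then [Ag^+] = s and [I^-] = s.
Ksp = (s)(s) = s^2
s = (5.7 × 10^-17)^(1/2) = 7.5 × 10^-9 M

s ≈ 7.5 × 10^-9 M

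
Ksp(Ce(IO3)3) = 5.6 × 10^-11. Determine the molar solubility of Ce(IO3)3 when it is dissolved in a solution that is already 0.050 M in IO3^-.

4.5 x 10^-7 M

Ce(IO3)3(s) ⇌ Ce^3+ + 3 IO3^-
Ksp = [Ce^3+][IO3^-]^3
If s mol/L dissolves here, [Ce^3+] = s, [IO3^-] = 0.050 + 3s ≈ 0.050 (common-ion effect: IO3^- is already 0.050 M).
Ksp ≈ s × (0.050)^3
s = 4.5 × 10^-7 M
Check: 3s = 1.3 × 10^-6 ≪ 0.050, so the approximation is valid.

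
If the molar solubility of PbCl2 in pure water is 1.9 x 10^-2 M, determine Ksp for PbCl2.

Ksp ≈ 2.7e-5

PbCl2(s) <=> Pb^2+(aq) + 2 Cl^-(aq)
For each mole of PbCl2 that dissolves: [Pb^2+] = s, [Cl^-] = 2s.
Ksp = [Pb^2+][Cl^-]^2
Substituting: Ksp = s(2s)^2 = 4s^3
With s = 1.9 x 10^-2: Ksp = 2.7 × 10^-5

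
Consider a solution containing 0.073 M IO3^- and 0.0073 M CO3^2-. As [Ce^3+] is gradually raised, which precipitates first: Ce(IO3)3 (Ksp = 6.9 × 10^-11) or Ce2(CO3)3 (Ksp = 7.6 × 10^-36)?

Ce2(CO3)3

Precipitation of each salt starts when its ion product equals its Ksp.
For Ce(IO3)3: 6.9 × 10^-11 = (0.073)^3 × [Ce^3+]  ⇒  [Ce^3+] = 1.8 × 10^-7 M.
For Ce2(CO3)3: 7.6 × 10^-36 = (0.0073)^3 × [Ce^3+]^2  ⇒  [Ce^3+] = 4.4 x 10^-15 M.
The salt with the lower threshold [Ce^3+] precipitates first: Ce2(CO3)3.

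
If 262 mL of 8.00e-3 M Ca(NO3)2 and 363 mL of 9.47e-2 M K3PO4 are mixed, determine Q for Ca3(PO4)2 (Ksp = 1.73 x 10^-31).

1.14e-10

Total volume = 262 + 363 = 625 mL.
[Ca^2+] = 8.00 × 10^-3 × (262/625) = 3.354 x 10^-3 M
[PO4^3-] = 9.47 × 10^-2 × (363/625) = 5.500 x 10^-2 M
Ca3(PO4)2(s) ⇌ 3 Ca^2+ + 2 PO4^3-, so Q = [Ca^2+]^3[PO4^3-]^2
Q = (3.354 × 10^-3)^3(5.500 × 10^-2)^2 = 1.14 x 10^-10
Q > Ksp, so Ca3(PO4)2 will precipitate.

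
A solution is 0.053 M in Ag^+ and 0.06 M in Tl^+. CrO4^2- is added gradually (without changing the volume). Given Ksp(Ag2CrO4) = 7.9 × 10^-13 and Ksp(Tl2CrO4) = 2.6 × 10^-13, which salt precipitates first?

Tl2CrO4

Each salt begins to precipitate when Q = Ksp, i.e. when [CrO4^2-] reaches its threshold.
For Ag2CrO4: 7.9 × 10^-13 = (0.053)^2 × [CrO4^2-]  ⇒  [CrO4^2-] = 2.8 × 10^-10 M.
For Tl2CrO4: 2.6 × 10^-13 = (0.06)^2 × [CrO4^2-]  ⇒  [CrO4^2-] = 7.2 × 10^-11 M.
The salt with the lower threshold [CrO4^2-] precipitates first: Tl2CrO4.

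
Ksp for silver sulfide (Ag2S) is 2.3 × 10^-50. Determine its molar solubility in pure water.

Ag2S(s) ⇌ 2 Ag^+(aq) + S^2-(aq)
Ksp = [Ag^+]^2[S^2-]
If s mol/L of Ag2S dissolves, [Ag^+] = 2s and [S^2-] = s.
Ksp = (2s)^2s = 4s^3
s = (2.3 × 10^-50 / 4)^(1/3) = 1.8 × 10^-17 M

s ≈ 1.8e-17 M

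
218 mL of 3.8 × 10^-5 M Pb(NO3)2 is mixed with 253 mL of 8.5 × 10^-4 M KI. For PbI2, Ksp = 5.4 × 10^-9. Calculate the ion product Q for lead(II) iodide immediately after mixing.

Q ≈ 3.7e-12

Total volume = 218 + 253 = 471 mL.
[Pb^2+] = 3.8 × 10^-5 × (218/471) = 1.76 x 10^-5 M
[I^-] = 8.5 x 10^-4 × (253/471) = 4.57 x 10^-4 M
PbI2(s) <=> Pb^2+ + 2 I^-, so Q = [Pb^2+][I^-]^2
Q = (1.76 × 10^-5)(4.57 × 10^-4)^2 = 3.7 × 10^-12
Q < Ksp, so no precipitate of PbI2 forms.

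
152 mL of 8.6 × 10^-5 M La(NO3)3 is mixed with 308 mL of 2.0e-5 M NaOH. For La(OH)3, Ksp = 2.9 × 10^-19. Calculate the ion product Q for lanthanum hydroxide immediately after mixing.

Total volume = 152 + 308 = 460 mL.
[La^3+] = 8.6 × 10^-5 × (152/460) = 2.84 × 10^-5 M
[OH^-] = 2.0 × 10^-5 × (308/460) = 1.34 × 10^-5 M
La(OH)3(s) ⇌ La^3+ + 3 OH^-, so Q = [La^3+][OH^-]^3
Q = (2.84 × 10^-5)(1.34 × 10^-5)^3 = 6.8 × 10^-20
Q < Ksp, so no precipitate of La(OH)3 forms.

Q = 6.8e-20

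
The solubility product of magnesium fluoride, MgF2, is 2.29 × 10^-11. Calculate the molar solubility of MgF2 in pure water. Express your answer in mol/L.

1.79e-4 M

MgF2(s) <=> Mg^2+ + 2 F^-
Ksp = [Mg^2+][F^-]^2
With molar solubility s: [Mg^2+] = s, [F^-] = 2s.
Substituting: Ksp = s(2s)^2 = 4s^3
s^3 = 2.29 × 10^-11 / 4, so s = 1.79 × 10^-4 M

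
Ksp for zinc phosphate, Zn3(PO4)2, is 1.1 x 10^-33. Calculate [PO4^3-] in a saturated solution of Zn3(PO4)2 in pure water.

2.0 × 10^-7 M

Zn3(PO4)2(s) ⇌ 3 Zn^2+(aq) + 2 PO4^3-(aq)
Ksp = [Zn^2+]^3[PO4^3-]^2
Let s = molar solubility. Then [Zn^2+] = 3s and [PO4^3-] = 2s.
So Ksp = (3s)^3 × (2s)^2 = 108s^5
s^5 = 1.1 x 10^-33 / 108, so s = 1.00 × 10^-7 M
[PO4^3-] = 2s = 2.0 × 10^-7 M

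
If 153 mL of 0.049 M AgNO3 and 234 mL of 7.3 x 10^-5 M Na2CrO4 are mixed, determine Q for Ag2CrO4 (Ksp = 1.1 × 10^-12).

1.7e-8

Total volume = 153 + 234 = 387 mL.
[Ag^+] = 4.9 × 10^-2 × (153/387) = 1.94 × 10^-2 M
[CrO4^2-] = 7.3 x 10^-5 × (234/387) = 4.41 × 10^-5 M
Ag2CrO4(s) <=> 2 Ag^+(aq) + CrO4^2-(aq), so Q = [Ag^+]^2[CrO4^2-]
Q = (1.94 × 10^-2)^2(4.41 × 10^-5) = 1.7 × 10^-8
Q > Ksp, so Ag2CrO4 will precipitate.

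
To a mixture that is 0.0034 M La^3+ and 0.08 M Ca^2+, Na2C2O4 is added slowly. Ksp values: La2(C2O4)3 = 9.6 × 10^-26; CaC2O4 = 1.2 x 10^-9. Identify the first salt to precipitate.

Precipitation of each salt starts when its ion product equals its Ksp.
For La2(C2O4)3: 9.6 × 10^-26 = (0.0034)^2 × [C2O4^2-]^3  ⇒  [C2O4^2-] = 2.0 x 10^-7 M.
For CaC2O4: 1.2 x 10^-9 = 0.08 × [C2O4^2-]  ⇒  [C2O4^2-] = 1.5 × 10^-8 M.
The salt with the lower threshold [C2O4^2-] precipitates first: CaC2O4.

CaC2O4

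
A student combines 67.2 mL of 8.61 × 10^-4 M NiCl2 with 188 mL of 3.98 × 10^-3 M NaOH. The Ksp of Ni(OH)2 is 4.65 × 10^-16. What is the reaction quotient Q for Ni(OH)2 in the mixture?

1.95e-9

Total volume = 67.2 + 188 = 255.2 mL.
[Ni^2+] = 8.61 × 10^-4 × (67.2/255.2) = 2.267 × 10^-4 M
[OH^-] = 3.98 × 10^-3 × (188/255.2) = 2.932 x 10^-3 M
Ni(OH)2(s) <=> Ni^2+ + 2 OH^-, so Q = [Ni^2+][OH^-]^2
Q = (2.267 × 10^-4)(2.932 × 10^-3)^2 = 1.95 × 10^-9
Q > Ksp, so Ni(OH)2 will precipitate.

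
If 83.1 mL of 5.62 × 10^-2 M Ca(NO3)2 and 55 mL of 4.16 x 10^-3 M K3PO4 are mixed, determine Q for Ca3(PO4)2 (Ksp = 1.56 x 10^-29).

1.06 x 10^-10

Total volume = 83.1 + 55 = 138.1 mL.
[Ca^2+] = 5.62 × 10^-2 × (83.1/138.1) = 3.382 × 10^-2 M
[PO4^3-] = 4.16 x 10^-3 × (55/138.1) = 1.657 x 10^-3 M
Ca3(PO4)2(s) <=> 3 Ca^2+(aq) + 2 PO4^3-(aq), so Q = [Ca^2+]^3[PO4^3-]^2
Q = (3.382 x 10^-2)^3(1.657 x 10^-3)^2 = 1.06 × 10^-10
Q > Ksp, so Ca3(PO4)2 will precipitate.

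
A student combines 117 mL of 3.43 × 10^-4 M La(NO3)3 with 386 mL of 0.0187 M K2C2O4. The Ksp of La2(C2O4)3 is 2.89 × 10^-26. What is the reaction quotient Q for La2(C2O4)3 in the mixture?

Q ≈ 1.88e-14

Total volume = 117 + 386 = 503 mL.
[La^3+] = 3.43 × 10^-4 × (117/503) = 7.978 × 10^-5 M
[C2O4^2-] = 1.87 x 10^-2 × (386/503) = 1.435 × 10^-2 M
La2(C2O4)3(s) ⇌ 2 La^3+(aq) + 3 C2O4^2-(aq), so Q = [La^3+]^2[C2O4^2-]^3
Q = (7.978 × 10^-5)^2(1.435 × 10^-2)^3 = 1.88 x 10^-14
Q > Ksp, so La2(C2O4)3 will precipitate.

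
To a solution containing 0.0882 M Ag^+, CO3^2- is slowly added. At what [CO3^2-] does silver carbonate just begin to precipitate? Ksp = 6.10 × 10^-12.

[CO3^2-] = 7.84e-10 M

Ag2CO3(s) ⇌ 2 Ag^+(aq) + CO3^2-(aq)
Ksp = [Ag^+]^2[CO3^2-]
Precipitation begins when Q = Ksp. With [Ag^+] = 0.0882 M:
6.10 × 10^-12 = (0.0882)^2 × [CO3^2-]
[CO3^2-] = (6.10 × 10^-12 / 7.779 × 10^-3) = 7.84 x 10^-10 M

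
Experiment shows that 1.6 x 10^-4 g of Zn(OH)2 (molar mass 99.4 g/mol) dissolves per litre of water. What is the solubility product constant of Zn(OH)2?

Ksp = 1.7 × 10^-17

Molar solubility s = (1.6 × 10^-4 g/L) / (99.4 g/mol) = 1.61 x 10^-6 M.
Zn(OH)2(s) ⇌ Zn^2+(aq) + 2 OH^-(aq)
If s mol/L of Zn(OH)2 dissolves, [Zn^2+] = s and [OH^-] = 2s.
Ksp = [Zn^2+][OH^-]^2
So Ksp = s × (2s)^2 = 4s^3
With s = 1.61 × 10^-6: Ksp = 1.7 × 10^-17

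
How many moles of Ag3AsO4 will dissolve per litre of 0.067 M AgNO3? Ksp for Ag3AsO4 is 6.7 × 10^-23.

Ag3AsO4(s) ⇌ 3 Ag^+(aq) + AsO4^3-(aq)
Ksp = [Ag^+]^3[AsO4^3-]
Let s = moles of Ag3AsO4 that dissolve per litre. [Ag^+] = 0.067 + 3s ≈ 0.067, [AsO4^3-] = s (Ksp is small, so little additional dissolves).
Ksp ≈ (0.067)^3 × s
s = 2.2 x 10^-19 M
Check: 3s = 6.7 × 10^-19 ≪ 0.067, so the approximation is valid.

s ≈ 2.2e-19 M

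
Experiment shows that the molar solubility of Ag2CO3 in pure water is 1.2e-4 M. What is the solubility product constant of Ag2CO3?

Ksp ≈ 6.9 × 10^-12

Ag2CO3(s) ⇌ 2 Ag^+ + CO3^2-
For each mole of Ag2CO3 that dissolves: [Ag^+] = 2s, [CO3^2-] = s.
Ksp = [Ag^+]^2[CO3^2-]
Ksp = (2s)^2s = 4s^3
With s = 1.2 x 10^-4: Ksp = 6.9 × 10^-12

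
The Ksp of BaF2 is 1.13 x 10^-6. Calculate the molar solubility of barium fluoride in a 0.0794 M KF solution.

BaF2(s) ⇌ Ba^2+ + 2 F^-
Ksp = [Ba^2+][F^-]^2
If s mol/L dissolves here, [Ba^2+] = s, [F^-] = 0.0794 + 2s ≈ 0.0794 (since F^- from KF dominates).
Ksp ≈ s × (0.0794)^2
s = 1.79 × 10^-4 M
Check: 2s = 3.6 x 10^-4 ≪ 0.0794, so the approximation is valid.

s ≈ 1.79 × 10^-4 M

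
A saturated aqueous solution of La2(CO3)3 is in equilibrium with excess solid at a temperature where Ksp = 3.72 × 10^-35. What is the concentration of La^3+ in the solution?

La2(CO3)3(s) ⇌ 2 La^3+(aq) + 3 CO3^2-(aq)
Ksp = [La^3+]^2[CO3^2-]^3
Let s = molar solubility. Then [La^3+] = 2s and [CO3^2-] = 3s.
So Ksp = (2s)^2 × (3s)^3 = 108s^5
s = (3.72 × 10^-35 / 108)^(1/5) = 5.098 × 10^-8 M
[La^3+] = 2s = 1.02 × 10^-7 M

[La^3+] ≈ 1.02 x 10^-7 M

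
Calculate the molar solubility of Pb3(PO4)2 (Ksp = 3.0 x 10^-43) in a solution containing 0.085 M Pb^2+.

Pb3(PO4)2(s) ⇌ 3 Pb^2+(aq) + 2 PO4^3-(aq)
Ksp = [Pb^2+]^3[PO4^3-]^2
If s mol/L dissolves here, [Pb^2+] = 0.085 + 3s ≈ 0.085, [PO4^3-] = 2s (common-ion effect: Pb^2+ is already 0.085 M).
Ksp ≈ (0.085)^3 × (2s)^2
s = 1.1 × 10^-20 M
Check: 3s = 3.3 × 10^-20 ≪ 0.085, so the approximation is valid.

s ≈ 1.1 × 10^-20 M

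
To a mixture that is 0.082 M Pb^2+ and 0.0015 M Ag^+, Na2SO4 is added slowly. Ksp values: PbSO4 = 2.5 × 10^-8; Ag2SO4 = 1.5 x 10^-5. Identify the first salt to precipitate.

PbSO4

Precipitation of each salt starts when its ion product equals its Ksp.
For PbSO4: 2.5 × 10^-8 = 0.082 × [SO4^2-]  ⇒  [SO4^2-] = 3.0 x 10^-7 M.
For Ag2SO4: 1.5 x 10^-5 = (0.0015)^2 × [SO4^2-]  ⇒  [SO4^2-] = 6.7 M.
The salt with the lower threshold [SO4^2-] precipitates first: PbSO4.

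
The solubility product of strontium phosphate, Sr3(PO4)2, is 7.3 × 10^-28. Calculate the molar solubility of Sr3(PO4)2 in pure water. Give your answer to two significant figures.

Sr3(PO4)2(s) ⇌ 3 Sr^2+ + 2 PO4^3-
Ksp = [Sr^2+]^3[PO4^3-]^2
If s mol/L of Sr3(PO4)2 dissolves, [Sr^2+] = 3s and [PO4^3-] = 2s.
Ksp = (3s)^3(2s)^2 = 108s^5
Solving, s = (7.3 × 10^-28/108)^(1/5) = 1.5 × 10^-6 M

s = 1.5 × 10^-6 M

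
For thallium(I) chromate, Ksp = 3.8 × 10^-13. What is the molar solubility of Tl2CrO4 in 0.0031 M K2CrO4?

Tl2CrO4(s) <=> 2 Tl^+(aq) + CrO4^2-(aq)
Ksp = [Tl^+]^2[CrO4^2-]
Let s = moles of Tl2CrO4 that dissolve per litre. [Tl^+] = 2s, [CrO4^2-] = 0.0031 + s ≈ 0.0031 (common-ion effect: CrO4^2- is already 0.0031 M).
Ksp ≈ (2s)^2 × 0.0031
s = 5.5 x 10^-6 M
Check: s = 5.5 × 10^-6 ≪ 0.0031, so the approximation is valid.

s ≈ 5.5 x 10^-6 M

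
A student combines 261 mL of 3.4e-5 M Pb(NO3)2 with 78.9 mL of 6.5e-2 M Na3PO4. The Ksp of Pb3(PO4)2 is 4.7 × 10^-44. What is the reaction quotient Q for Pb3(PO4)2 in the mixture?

Q ≈ 4.1e-18

Total volume = 261 + 78.9 = 339.9 mL.
[Pb^2+] = 3.4 x 10^-5 × (261/339.9) = 2.61 x 10^-5 M
[PO4^3-] = 6.5 x 10^-2 × (78.9/339.9) = 1.51 × 10^-2 M
Pb3(PO4)2(s) ⇌ 3 Pb^2+(aq) + 2 PO4^3-(aq), so Q = [Pb^2+]^3[PO4^3-]^2
Q = (2.61 × 10^-5)^3(1.51 × 10^-2)^2 = 4.1 × 10^-18
Q > Ksp, so Pb3(PO4)2 will precipitate.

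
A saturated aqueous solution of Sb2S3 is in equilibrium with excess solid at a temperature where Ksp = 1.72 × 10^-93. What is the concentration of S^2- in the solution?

Sb2S3(s) ⇌ 2 Sb^3+ + 3 S^2-
Ksp = [Sb^3+]^2[S^2-]^3
For each mole of Sb2S3 that dissolves: [Sb^3+] = 2s, [S^2-] = 3s.
Substituting: Ksp = (2s)^2(3s)^3 = 108s^5
s^5 = 1.72 × 10^-93 / 108, so s = 1.098 × 10^-19 M
[S^2-] = 3s = 3.29 × 10^-19 M

3.29 × 10^-19 M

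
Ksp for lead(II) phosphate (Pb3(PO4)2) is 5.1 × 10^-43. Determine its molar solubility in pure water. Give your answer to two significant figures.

1.4 × 10^-9 M

Pb3(PO4)2(s) ⇌ 3 Pb^2+(aq) + 2 PO4^3-(aq)
Ksp = [Pb^2+]^3[PO4^3-]^2
For each mole of Pb3(PO4)2 that dissolves: [Pb^2+] = 3s, [PO4^3-] = 2s.
Substituting: Ksp = (3s)^3(2s)^2 = 108s^5
Solving, s = (5.1 × 10^-43/108)^(1/5) = 1.4 × 10^-9 M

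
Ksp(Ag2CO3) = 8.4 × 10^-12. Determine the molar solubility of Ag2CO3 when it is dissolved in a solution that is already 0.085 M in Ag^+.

1.2e-9 M

Ag2CO3(s) ⇌ 2 Ag^+ + CO3^2-
Ksp = [Ag^+]^2[CO3^2-]
If s mol/L dissolves here, [Ag^+] = 0.085 + 2s ≈ 0.085, [CO3^2-] = s (common-ion effect: Ag^+ is already 0.085 M).
Ksp ≈ (0.085)^2 × s
s = 1.2 x 10^-9 M
Check: 2s = 2.3 × 10^-9 ≪ 0.085, so the approximation is valid.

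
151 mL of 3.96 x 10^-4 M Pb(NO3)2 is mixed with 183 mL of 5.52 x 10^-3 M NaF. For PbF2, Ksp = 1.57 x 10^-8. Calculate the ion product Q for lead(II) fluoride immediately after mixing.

Q = 1.64 x 10^-9

Total volume = 151 + 183 = 334 mL.
[Pb^2+] = 3.96 × 10^-4 × (151/334) = 1.790 × 10^-4 M
[F^-] = 5.52 × 10^-3 × (183/334) = 3.024 × 10^-3 M
PbF2(s) ⇌ Pb^2+(aq) + 2 F^-(aq), so Q = [Pb^2+][F^-]^2
Q = (1.790 x 10^-4)(3.024 × 10^-3)^2 = 1.64 × 10^-9
Q < Ksp, so no precipitate of PbF2 forms.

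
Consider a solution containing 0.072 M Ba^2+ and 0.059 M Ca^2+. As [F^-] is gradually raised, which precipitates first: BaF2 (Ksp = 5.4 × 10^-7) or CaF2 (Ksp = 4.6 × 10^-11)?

Each salt begins to precipitate when Q = Ksp, i.e. when [F^-] reaches its threshold.
For BaF2: 5.4 × 10^-7 = 0.072 × [F^-]^2  ⇒  [F^-] = 2.7 x 10^-3 M.
For CaF2: 4.6 × 10^-11 = 0.059 × [F^-]^2  ⇒  [F^-] = 2.8 × 10^-5 M.
The salt with the lower threshold [F^-] precipitates first: CaF2.

CaF2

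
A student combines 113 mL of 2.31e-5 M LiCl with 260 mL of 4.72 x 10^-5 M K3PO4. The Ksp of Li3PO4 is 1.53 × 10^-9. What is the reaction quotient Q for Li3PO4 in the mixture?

Total volume = 113 + 260 = 373 mL.
[Li^+] = 2.31 × 10^-5 × (113/373) = 6.998 × 10^-6 M
[PO4^3-] = 4.72 × 10^-5 × (260/373) = 3.290 × 10^-5 M
Li3PO4(s) <=> 3 Li^+ + PO4^3-, so Q = [Li^+]^3[PO4^3-]
Q = (6.998 x 10^-6)^3(3.290 × 10^-5) = 1.13 × 10^-20
Q < Ksp, so no precipitate of Li3PO4 forms.

1.13 × 10^-20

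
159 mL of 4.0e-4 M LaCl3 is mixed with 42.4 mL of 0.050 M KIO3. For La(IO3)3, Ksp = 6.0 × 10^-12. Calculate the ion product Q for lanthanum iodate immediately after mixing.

Total volume = 159 + 42.4 = 201.4 mL.
[La^3+] = 4.0 × 10^-4 × (159/201.4) = 3.16 × 10^-4 M
[IO3^-] = 5.0 × 10^-2 × (42.4/201.4) = 1.05 × 10^-2 M
La(IO3)3(s) ⇌ La^3+ + 3 IO3^-, so Q = [La^3+][IO3^-]^3
Q = (3.16 x 10^-4)(1.05 × 10^-2)^3 = 3.7 × 10^-10
Q > Ksp, so La(IO3)3 will precipitate.

Q ≈ 3.7e-10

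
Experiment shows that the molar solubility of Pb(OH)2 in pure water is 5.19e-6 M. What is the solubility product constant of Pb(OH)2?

Pb(OH)2(s) ⇌ Pb^2+ + 2 OH^-
With molar solubility s: [Pb^2+] = s, [OH^-] = 2s.
Ksp = [Pb^2+][OH^-]^2
Substituting: Ksp = s(2s)^2 = 4s^3
With s = 5.19 x 10^-6: Ksp = 5.59 × 10^-16

5.59e-16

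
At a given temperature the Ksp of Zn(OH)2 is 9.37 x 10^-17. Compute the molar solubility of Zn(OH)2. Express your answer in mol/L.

2.86 x 10^-6 M

Zn(OH)2(s) ⇌ Zn^2+ + 2 OH^-
Ksp = [Zn^2+][OH^-]^2
For each mole of Zn(OH)2 that dissolves: [Zn^2+] = s, [OH^-] = 2s.
Ksp = s(2s)^2 = 4s^3
s = (9.37 x 10^-17 / 4)^(1/3) = 2.86 x 10^-6 M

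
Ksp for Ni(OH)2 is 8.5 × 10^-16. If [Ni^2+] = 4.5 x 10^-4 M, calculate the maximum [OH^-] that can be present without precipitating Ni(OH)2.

1.4 × 10^-6 M

Ni(OH)2(s) <=> Ni^2+ + 2 OH^-
Ksp = [Ni^2+][OH^-]^2
Precipitation begins when Q = Ksp. With [Ni^2+] = 4.5 x 10^-4 M:
8.5 × 10^-16 = (4.5 x 10^-4) × [OH^-]^2
[OH^-] = (8.5 × 10^-16 / 4.5 × 10^-4)^(1/2) = 1.4 × 10^-6 M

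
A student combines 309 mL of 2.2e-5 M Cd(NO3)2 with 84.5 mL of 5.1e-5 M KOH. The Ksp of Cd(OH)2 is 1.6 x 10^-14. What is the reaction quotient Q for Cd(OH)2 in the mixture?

Total volume = 309 + 84.5 = 393.5 mL.
[Cd^2+] = 2.2 x 10^-5 × (309/393.5) = 1.73 × 10^-5 M
[OH^-] = 5.1 × 10^-5 × (84.5/393.5) = 1.10 x 10^-5 M
Cd(OH)2(s) ⇌ Cd^2+ + 2 OH^-, so Q = [Cd^2+][OH^-]^2
Q = (1.73 x 10^-5)(1.10 x 10^-5)^2 = 2.1 × 10^-15
Q < Ksp, so no precipitate of Cd(OH)2 forms.

2.1 × 10^-15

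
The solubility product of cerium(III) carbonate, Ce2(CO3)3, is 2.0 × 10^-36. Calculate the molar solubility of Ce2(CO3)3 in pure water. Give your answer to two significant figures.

2.8 × 10^-8 M

Ce2(CO3)3(s) <=> 2 Ce^3+ + 3 CO3^2-
Ksp = [Ce^3+]^2[CO3^2-]^3
With molar solubility s: [Ce^3+] = 2s, [CO3^2-] = 3s.
Substituting: Ksp = (2s)^2(3s)^3 = 108s^5
s = (2.0 × 10^-36 / 108)^(1/5) = 2.8 × 10^-8 M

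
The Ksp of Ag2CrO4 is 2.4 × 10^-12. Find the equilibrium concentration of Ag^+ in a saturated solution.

[Ag^+] = 1.7e-4 M

Ag2CrO4(s) ⇌ 2 Ag^+(aq) + CrO4^2-(aq)
Ksp = [Ag^+]^2[CrO4^2-]
With molar solubility s: [Ag^+] = 2s, [CrO4^2-] = s.
Substituting: Ksp = (2s)^2s = 4s^3
Solving, s = (2.4 × 10^-12/4)^(1/3) = 8.43 × 10^-5 M
[Ag^+] = 2s = 1.7 × 10^-4 M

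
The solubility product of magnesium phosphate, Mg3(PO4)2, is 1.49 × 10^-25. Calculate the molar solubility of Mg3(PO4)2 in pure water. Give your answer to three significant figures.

Mg3(PO4)2(s) <=> 3 Mg^2+ + 2 PO4^3-
Ksp = [Mg^2+]^3[PO4^3-]^2
For each mole of Mg3(PO4)2 that dissolves: [Mg^2+] = 3s, [PO4^3-] = 2s.
So Ksp = (3s)^3 × (2s)^2 = 108s^5
s = (1.49 × 10^-25 / 108)^(1/5) = 4.25 × 10^-6 M

s ≈ 4.25 × 10^-6 M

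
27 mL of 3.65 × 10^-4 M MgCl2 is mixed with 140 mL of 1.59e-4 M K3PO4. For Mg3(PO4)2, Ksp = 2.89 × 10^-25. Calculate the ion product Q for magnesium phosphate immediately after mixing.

Total volume = 27 + 140 = 167 mL.
[Mg^2+] = 3.65 × 10^-4 × (27/167) = 5.901 × 10^-5 M
[PO4^3-] = 1.59 × 10^-4 × (140/167) = 1.333 x 10^-4 M
Mg3(PO4)2(s) ⇌ 3 Mg^2+(aq) + 2 PO4^3-(aq), so Q = [Mg^2+]^3[PO4^3-]^2
Q = (5.901 x 10^-5)^3(1.333 × 10^-4)^2 = 3.65 × 10^-21
Q > Ksp, so Mg3(PO4)2 will precipitate.

Q = 3.65 x 10^-21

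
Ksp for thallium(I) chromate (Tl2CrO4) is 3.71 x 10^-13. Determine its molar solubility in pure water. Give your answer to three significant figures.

Tl2CrO4(s) ⇌ 2 Tl^+(aq) + CrO4^2-(aq)
Ksp = [Tl^+]^2[CrO4^2-]
If s mol/L of Tl2CrO4 dissolves, [Tl^+] = 2s and [CrO4^2-] = s.
Ksp = (2s)^2s = 4s^3
s^3 = 3.71 x 10^-13 / 4, so s = 4.53 × 10^-5 M

s ≈ 4.53 x 10^-5 M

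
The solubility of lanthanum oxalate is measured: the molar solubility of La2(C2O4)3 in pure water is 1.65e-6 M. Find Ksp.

Ksp ≈ 1.32 × 10^-27

La2(C2O4)3(s) ⇌ 2 La^3+ + 3 C2O4^2-
Let s = molar solubility. Then [La^3+] = 2s and [C2O4^2-] = 3s.
Ksp = [La^3+]^2[C2O4^2-]^3
Substituting: Ksp = (2s)^2(3s)^3 = 108s^5
With s = 1.65 x 10^-6: Ksp = 1.32 × 10^-27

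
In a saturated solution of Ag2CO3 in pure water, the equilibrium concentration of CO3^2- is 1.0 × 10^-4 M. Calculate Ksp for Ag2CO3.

Ag2CO3(s) ⇌ 2 Ag^+(aq) + CO3^2-(aq)
Stoichiometry gives [Ag^+] = (2/1)[CO3^2-] = 2.00 x 10^-4 M.
Ksp = [Ag^+]^2[CO3^2-]
Ksp = (2.00 × 10^-4)^2 × 1.0 x 10^-4 = 4.0 × 10^-12

Ksp ≈ 4.0e-12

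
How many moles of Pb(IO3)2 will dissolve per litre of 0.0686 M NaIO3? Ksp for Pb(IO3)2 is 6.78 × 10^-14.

Pb(IO3)2(s) ⇌ Pb^2+(aq) + 2 IO3^-(aq)
Ksp = [Pb^2+][IO3^-]^2
Let s = moles of Pb(IO3)2 that dissolve per litre. [Pb^2+] = s, [IO3^-] = 0.0686 + 2s ≈ 0.0686 (Ksp is small, so little additional dissolves).
Ksp ≈ s × (0.0686)^2
s = 1.44 × 10^-11 M
Check: 2s = 2.9 x 10^-11 ≪ 0.0686, so the approximation is valid.

s ≈ 1.44 × 10^-11 M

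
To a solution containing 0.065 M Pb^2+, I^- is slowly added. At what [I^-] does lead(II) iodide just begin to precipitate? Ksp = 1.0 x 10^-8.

[I^-] = 3.9e-4 M

PbI2(s) <=> Pb^2+(aq) + 2 I^-(aq)
Ksp = [Pb^2+][I^-]^2
Precipitation begins when Q = Ksp. With [Pb^2+] = 0.065 M:
1.0 x 10^-8 = (0.065) × [I^-]^2
[I^-] = (1.0 x 10^-8 / 6.5 × 10^-2)^(1/2) = 3.9 × 10^-4 M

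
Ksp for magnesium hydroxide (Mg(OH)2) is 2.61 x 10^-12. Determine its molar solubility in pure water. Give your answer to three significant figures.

8.67 × 10^-5 M

Mg(OH)2(s) <=> Mg^2+ + 2 OH^-
Ksp = [Mg^2+][OH^-]^2
For each mole of Mg(OH)2 that dissolves: [Mg^2+] = s, [OH^-] = 2s.
Substituting: Ksp = s(2s)^2 = 4s^3
s^3 = 2.61 x 10^-12 / 4, so s = 8.67 × 10^-5 M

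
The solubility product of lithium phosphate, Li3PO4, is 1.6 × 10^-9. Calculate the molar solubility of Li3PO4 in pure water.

Li3PO4(s) <=> 3 Li^+ + PO4^3-
Ksp = [Li^+]^3[PO4^3-]
For each mole of Li3PO4 that dissolves: [Li^+] = 3s, [PO4^3-] = s.
Substituting: Ksp = (3s)^3s = 27s^4
s^4 = 1.6 × 10^-9 / 27, so s = 2.8 x 10^-3 M

s = 2.8 x 10^-3 M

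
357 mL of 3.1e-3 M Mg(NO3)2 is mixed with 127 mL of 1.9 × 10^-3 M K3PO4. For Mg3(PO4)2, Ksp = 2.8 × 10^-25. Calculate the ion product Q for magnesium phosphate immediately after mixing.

Q = 3.0e-15

Total volume = 357 + 127 = 484 mL.
[Mg^2+] = 3.1 x 10^-3 × (357/484) = 2.29 x 10^-3 M
[PO4^3-] = 1.9 x 10^-3 × (127/484) = 4.99 × 10^-4 M
Mg3(PO4)2(s) <=> 3 Mg^2+(aq) + 2 PO4^3-(aq), so Q = [Mg^2+]^3[PO4^3-]^2
Q = (2.29 × 10^-3)^3(4.99 × 10^-4)^2 = 3.0 x 10^-15
Q > Ksp, so Mg3(PO4)2 will precipitate.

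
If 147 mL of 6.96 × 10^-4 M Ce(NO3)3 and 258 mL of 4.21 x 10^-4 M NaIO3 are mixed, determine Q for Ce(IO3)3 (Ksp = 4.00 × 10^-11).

Total volume = 147 + 258 = 405 mL.
[Ce^3+] = 6.96 x 10^-4 × (147/405) = 2.526 x 10^-4 M
[IO3^-] = 4.21 x 10^-4 × (258/405) = 2.682 × 10^-4 M
Ce(IO3)3(s) <=> Ce^3+ + 3 IO3^-, so Q = [Ce^3+][IO3^-]^3
Q = (2.526 x 10^-4)(2.682 x 10^-4)^3 = 4.87 x 10^-15
Q < Ksp, so no precipitate of Ce(IO3)3 forms.

Q = 4.87e-15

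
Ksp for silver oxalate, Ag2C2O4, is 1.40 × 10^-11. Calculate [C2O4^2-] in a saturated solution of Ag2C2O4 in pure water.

Ag2C2O4(s) <=> 2 Ag^+(aq) + C2O4^2-(aq)
Ksp = [Ag^+]^2[C2O4^2-]
For each mole of Ag2C2O4 that dissolves: [Ag^+] = 2s, [C2O4^2-] = s.
Substituting: Ksp = (2s)^2s = 4s^3
s = (1.40 × 10^-11 / 4)^(1/3) = 1.518 × 10^-4 M
[C2O4^2-] = s = 1.52 x 10^-4 M

[C2O4^2-] = 1.52 × 10^-4 M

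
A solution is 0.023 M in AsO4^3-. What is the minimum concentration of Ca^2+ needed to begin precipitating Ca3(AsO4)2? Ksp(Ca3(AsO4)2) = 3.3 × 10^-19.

Ca3(AsO4)2(s) ⇌ 3 Ca^2+ + 2 AsO4^3-
Ksp = [Ca^2+]^3[AsO4^3-]^2
Precipitation begins when Q = Ksp. With [AsO4^3-] = 0.023 M:
3.3 × 10^-19 = (0.023)^2 × [Ca^2+]^3
[Ca^2+] = (3.3 × 10^-19 / 5.29 × 10^-4)^(1/3) = 8.5 x 10^-6 M

8.5e-6 M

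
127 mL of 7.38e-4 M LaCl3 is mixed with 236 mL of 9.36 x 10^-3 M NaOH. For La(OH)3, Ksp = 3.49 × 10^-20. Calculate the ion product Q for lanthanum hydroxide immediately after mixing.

Q ≈ 5.82e-11

Total volume = 127 + 236 = 363 mL.
[La^3+] = 7.38 x 10^-4 × (127/363) = 2.582 x 10^-4 M
[OH^-] = 9.36 x 10^-3 × (236/363) = 6.085 × 10^-3 M
La(OH)3(s) <=> La^3+ + 3 OH^-, so Q = [La^3+][OH^-]^3
Q = (2.582 × 10^-4)(6.085 x 10^-3)^3 = 5.82 × 10^-11
Q > Ksp, so La(OH)3 will precipitate.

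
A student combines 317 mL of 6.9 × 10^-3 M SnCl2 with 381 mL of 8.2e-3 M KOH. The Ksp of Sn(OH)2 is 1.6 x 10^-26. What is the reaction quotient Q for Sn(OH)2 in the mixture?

Total volume = 317 + 381 = 698 mL.
[Sn^2+] = 6.9 x 10^-3 × (317/698) = 3.13 x 10^-3 M
[OH^-] = 8.2 × 10^-3 × (381/698) = 4.48 × 10^-3 M
Sn(OH)2(s) <=> Sn^2+(aq) + 2 OH^-(aq), so Q = [Sn^2+][OH^-]^2
Q = (3.13 × 10^-3)(4.48 × 10^-3)^2 = 6.3 × 10^-8
Q > Ksp, so Sn(OH)2 will precipitate.

6.3 × 10^-8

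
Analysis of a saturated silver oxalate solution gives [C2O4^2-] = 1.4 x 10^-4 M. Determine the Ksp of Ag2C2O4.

Ag2C2O4(s) ⇌ 2 Ag^+ + C2O4^2-
Stoichiometry gives [Ag^+] = (2/1)[C2O4^2-] = 2.80 × 10^-4 M.
Ksp = [Ag^+]^2[C2O4^2-]
Ksp = (2.80 × 10^-4)^2 × 1.4 x 10^-4 = 1.1 × 10^-11

1.1e-11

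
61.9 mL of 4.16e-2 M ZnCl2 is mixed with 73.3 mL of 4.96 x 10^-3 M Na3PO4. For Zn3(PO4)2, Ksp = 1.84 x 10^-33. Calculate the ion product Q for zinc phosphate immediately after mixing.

Total volume = 61.9 + 73.3 = 135.2 mL.
[Zn^2+] = 4.16 × 10^-2 × (61.9/135.2) = 1.905 × 10^-2 M
[PO4^3-] = 4.96 × 10^-3 × (73.3/135.2) = 2.689 × 10^-3 M
Zn3(PO4)2(s) ⇌ 3 Zn^2+(aq) + 2 PO4^3-(aq), so Q = [Zn^2+]^3[PO4^3-]^2
Q = (1.905 x 10^-2)^3(2.689 × 10^-3)^2 = 5.00 × 10^-11
Q > Ksp, so Zn3(PO4)2 will precipitate.

Q ≈ 5.00 × 10^-11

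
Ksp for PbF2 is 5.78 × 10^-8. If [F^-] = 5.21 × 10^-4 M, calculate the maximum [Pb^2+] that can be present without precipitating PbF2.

0.213 M

PbF2(s) ⇌ Pb^2+ + 2 F^-
Ksp = [Pb^2+][F^-]^2
Precipitation begins when Q = Ksp. With [F^-] = 5.21 × 10^-4 M:
5.78 × 10^-8 = (5.21 × 10^-4)^2 × [Pb^2+]
[Pb^2+] = (5.78 × 10^-8 / 2.714 × 10^-7) = 2.13 × 10^-1 M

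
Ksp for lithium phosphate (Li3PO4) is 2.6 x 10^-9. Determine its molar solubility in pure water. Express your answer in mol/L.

Li3PO4(s) <=> 3 Li^+ + PO4^3-
Ksp = [Li^+]^3[PO4^3-]
For each mole of Li3PO4 that dissolves: [Li^+] = 3s, [PO4^3-] = s.
Ksp = (3s)^3s = 27s^4
Solving, s = (2.6 x 10^-9/27)^(1/4) = 3.1 × 10^-3 M

s ≈ 3.1 × 10^-3 M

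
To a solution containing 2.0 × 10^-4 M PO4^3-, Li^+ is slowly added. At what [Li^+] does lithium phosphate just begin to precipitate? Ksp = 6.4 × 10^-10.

Li3PO4(s) <=> 3 Li^+ + PO4^3-
Ksp = [Li^+]^3[PO4^3-]
Precipitation begins when Q = Ksp. With [PO4^3-] = 2.0 × 10^-4 M:
6.4 × 10^-10 = (2.0 × 10^-4) × [Li^+]^3
[Li^+] = (6.4 × 10^-10 / 2.0 × 10^-4)^(1/3) = 1.5 x 10^-2 M

1.5 × 10^-2 M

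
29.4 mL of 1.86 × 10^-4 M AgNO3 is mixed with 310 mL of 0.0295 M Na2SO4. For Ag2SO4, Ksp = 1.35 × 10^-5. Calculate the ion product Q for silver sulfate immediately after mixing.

Q ≈ 6.99 x 10^-12

Total volume = 29.4 + 310 = 339.4 mL.
[Ag^+] = 1.86 × 10^-4 × (29.4/339.4) = 1.611 x 10^-5 M
[SO4^2-] = 2.95 × 10^-2 × (310/339.4) = 2.694 × 10^-2 M
Ag2SO4(s) <=> 2 Ag^+ + SO4^2-, so Q = [Ag^+]^2[SO4^2-]
Q = (1.611 x 10^-5)^2(2.694 × 10^-2) = 6.99 × 10^-12
Q < Ksp, so no precipitate of Ag2SO4 forms.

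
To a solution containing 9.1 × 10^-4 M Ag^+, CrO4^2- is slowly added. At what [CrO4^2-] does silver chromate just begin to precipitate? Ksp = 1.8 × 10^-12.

2.2 × 10^-6 M

Ag2CrO4(s) ⇌ 2 Ag^+ + CrO4^2-
Ksp = [Ag^+]^2[CrO4^2-]
Precipitation begins when Q = Ksp. With [Ag^+] = 9.1 × 10^-4 M:
1.8 × 10^-12 = (9.1 × 10^-4)^2 × [CrO4^2-]
[CrO4^2-] = (1.8 × 10^-12 / 8.28 × 10^-7) = 2.2 × 10^-6 M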